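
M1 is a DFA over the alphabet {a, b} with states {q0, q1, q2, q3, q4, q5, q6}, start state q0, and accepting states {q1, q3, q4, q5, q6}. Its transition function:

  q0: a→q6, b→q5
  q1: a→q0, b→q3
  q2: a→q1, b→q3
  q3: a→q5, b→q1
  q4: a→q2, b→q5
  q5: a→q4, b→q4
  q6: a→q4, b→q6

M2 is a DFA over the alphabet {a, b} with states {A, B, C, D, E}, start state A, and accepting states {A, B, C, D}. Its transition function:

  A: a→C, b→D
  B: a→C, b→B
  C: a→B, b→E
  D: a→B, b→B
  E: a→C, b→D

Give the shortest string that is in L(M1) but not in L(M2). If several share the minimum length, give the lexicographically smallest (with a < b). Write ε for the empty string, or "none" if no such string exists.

ab

The string ab is accepted by M1 but not by M2.
No shorter string lies in the difference, and ab is the lexicographically first length-2 string in L(M1) \ L(M2).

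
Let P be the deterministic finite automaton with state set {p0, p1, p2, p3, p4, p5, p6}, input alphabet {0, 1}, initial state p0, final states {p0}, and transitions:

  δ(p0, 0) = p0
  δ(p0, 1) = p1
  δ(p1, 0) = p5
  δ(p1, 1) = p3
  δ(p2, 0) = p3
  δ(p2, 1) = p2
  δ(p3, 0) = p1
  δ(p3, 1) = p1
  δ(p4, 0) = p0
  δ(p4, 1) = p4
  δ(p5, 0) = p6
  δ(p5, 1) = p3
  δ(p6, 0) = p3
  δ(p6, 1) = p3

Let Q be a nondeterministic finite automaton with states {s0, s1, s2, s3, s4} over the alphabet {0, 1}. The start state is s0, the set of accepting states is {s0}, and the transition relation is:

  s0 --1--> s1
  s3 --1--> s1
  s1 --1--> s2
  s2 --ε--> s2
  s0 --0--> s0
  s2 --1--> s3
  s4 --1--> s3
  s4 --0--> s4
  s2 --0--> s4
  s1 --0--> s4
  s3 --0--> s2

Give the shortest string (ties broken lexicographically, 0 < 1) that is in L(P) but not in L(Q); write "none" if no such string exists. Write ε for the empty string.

Exploring the product automaton P × Q from the start pair (p0, s0), following both machines on each input symbol, reaches 12 state pairs: (p0, s0), (p1, s1), (p5, s4), (p3, s2), (p6, s4), (p3, s3), (p1, s4), (p1, s3), (p3, s4), (p1, s2), (p5, s2), (p3, s1).
P accepts in {p0} and Q accepts in {s0}. The reachable pairs whose P-component is accepting are (p0, s0); in each of them the Q-component is accepting too, so the product for L(P) \ L(Q) (P-component accepting, Q-component rejecting) has no reachable accepting pair and the difference is empty.
So every string accepted by P is also accepted by Q: L(P) \ L(Q) = ∅ and there is no such string.

none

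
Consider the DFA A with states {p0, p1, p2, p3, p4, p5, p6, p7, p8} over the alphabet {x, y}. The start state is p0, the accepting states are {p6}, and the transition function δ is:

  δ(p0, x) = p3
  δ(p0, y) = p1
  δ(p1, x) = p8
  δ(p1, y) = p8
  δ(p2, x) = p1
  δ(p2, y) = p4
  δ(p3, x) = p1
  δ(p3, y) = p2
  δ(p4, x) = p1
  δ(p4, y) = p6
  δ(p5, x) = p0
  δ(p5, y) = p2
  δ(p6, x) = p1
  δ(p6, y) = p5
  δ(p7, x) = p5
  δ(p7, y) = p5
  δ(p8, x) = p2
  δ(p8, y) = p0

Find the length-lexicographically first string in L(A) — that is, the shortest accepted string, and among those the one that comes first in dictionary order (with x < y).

xyyy

A breadth-first search from p0 reaches an accepting state first via the path p0 → p3 → p2 → p4 → p6 on input xyyy.
No string of length < 4 is accepted (BFS exhausts all shorter strings without reaching an accepting state), and xyyy is the lexicographically least accepting string of length 4.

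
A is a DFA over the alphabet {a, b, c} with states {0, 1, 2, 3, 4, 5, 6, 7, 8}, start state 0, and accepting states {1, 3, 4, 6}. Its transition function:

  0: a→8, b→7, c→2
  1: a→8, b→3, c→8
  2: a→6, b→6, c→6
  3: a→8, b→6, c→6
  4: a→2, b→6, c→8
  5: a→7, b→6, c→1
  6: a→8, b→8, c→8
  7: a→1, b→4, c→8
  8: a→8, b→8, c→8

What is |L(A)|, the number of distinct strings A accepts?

The useful subgraph on states {0, 1, 2, 3, 4, 6, 7} is acyclic, so L(A) is finite; the longest accepting path visits 5 useful states, giving maximum string length 4.
Counting accepting paths from 0 by length: 5 of length 2, 2 of length 3, 5 of length 4. Total 12.

12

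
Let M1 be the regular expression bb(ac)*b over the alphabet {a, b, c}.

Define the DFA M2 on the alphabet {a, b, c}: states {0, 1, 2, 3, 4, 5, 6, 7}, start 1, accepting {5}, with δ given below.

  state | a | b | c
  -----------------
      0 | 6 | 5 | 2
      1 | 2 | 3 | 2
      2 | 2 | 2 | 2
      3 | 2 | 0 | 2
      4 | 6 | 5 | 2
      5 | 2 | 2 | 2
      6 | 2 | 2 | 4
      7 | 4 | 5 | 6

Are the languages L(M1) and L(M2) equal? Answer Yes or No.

Converting the expression M1 to a DFA (subset construction, then merging equivalent states) gives the minimal DFA with states {r0, r1, r2, r3, r4, r5}, start state r0, accepting states {r5} and transitions r0: a→r1, b→r2, c→r1; r1: a→r1, b→r1, c→r1; r2: a→r1, b→r3, c→r1; r3: a→r4, b→r5, c→r1; r4: a→r1, b→r1, c→r3; r5: a→r1, b→r1, c→r1.
Exploring the product automaton M1 × M2 from the start pair (r0, 1), following both machines on each input symbol, reaches 7 state pairs: (r0, 1), (r1, 2), (r2, 3), (r3, 0), (r4, 6), (r5, 5), (r3, 4).
M1 accepts in {r5} and M2 accepts in {5}. In every reachable pair the two components are either both accepting — (r5, 5) — or both non-accepting, so no string is accepted by exactly one of the machines: L(M1) \ L(M2) and L(M2) \ L(M1) are both empty.
Hence every string is accepted by M1 iff it is accepted by M2, and the two languages coincide.

Yes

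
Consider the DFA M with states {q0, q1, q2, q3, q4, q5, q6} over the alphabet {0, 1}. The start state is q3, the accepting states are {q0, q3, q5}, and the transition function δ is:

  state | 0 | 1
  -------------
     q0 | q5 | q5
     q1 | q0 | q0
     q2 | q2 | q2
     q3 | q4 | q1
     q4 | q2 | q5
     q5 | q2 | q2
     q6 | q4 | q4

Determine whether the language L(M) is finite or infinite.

The useful states (reachable from q3 and able to reach an accepting state) are {q0, q1, q3, q4, q5}.
Restricted to these states the transition graph has no cycle, so every accepting path has bounded length and L is finite.

finite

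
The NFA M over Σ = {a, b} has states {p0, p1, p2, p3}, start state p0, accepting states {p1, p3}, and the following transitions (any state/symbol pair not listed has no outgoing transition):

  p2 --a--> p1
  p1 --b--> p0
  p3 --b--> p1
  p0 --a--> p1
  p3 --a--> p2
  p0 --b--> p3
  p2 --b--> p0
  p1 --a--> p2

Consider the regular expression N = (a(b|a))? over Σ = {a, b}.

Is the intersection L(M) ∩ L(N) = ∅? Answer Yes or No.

Yes

Converting the expression N to a DFA (subset construction, then merging equivalent states) gives the minimal DFA with states {n0, n1, n2, n3}, start state n0, accepting states {n0, n3} and transitions n0: a→n1, b→n2; n1: a→n3, b→n3; n2: a→n2, b→n2; n3: a→n2, b→n2.
Exploring the product automaton M × N from the start pair (p0, n0), following both machines on each input symbol, reaches 8 state pairs: (p0, n0), (p1, n1), (p3, n2), (p2, n3), (p0, n3), (p2, n2), (p1, n2), (p0, n2).
M accepts in {p1, p3} and N accepts in {n0, n3}; no reachable pair has both components accepting, so no string drives both machines to acceptance simultaneously and L(M) ∩ L(N) = ∅.
So no string is accepted by both, and the intersection is empty.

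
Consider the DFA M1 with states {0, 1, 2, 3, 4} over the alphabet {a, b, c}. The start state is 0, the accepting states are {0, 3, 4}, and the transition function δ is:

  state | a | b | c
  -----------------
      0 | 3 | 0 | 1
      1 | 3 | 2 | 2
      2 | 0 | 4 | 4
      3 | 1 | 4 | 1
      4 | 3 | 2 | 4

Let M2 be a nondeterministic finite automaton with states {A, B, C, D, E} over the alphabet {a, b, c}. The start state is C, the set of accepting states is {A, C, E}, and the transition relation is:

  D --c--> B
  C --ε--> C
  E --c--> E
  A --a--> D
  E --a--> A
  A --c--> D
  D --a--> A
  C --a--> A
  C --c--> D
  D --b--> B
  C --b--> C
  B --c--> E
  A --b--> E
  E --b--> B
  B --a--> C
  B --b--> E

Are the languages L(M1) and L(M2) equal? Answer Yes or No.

Yes

Exploring the product automaton M1 × M2 from the start pair (0, C), following both machines on each input symbol, reaches 5 state pairs: (0, C), (3, A), (1, D), (4, E), (2, B).
M1 accepts in {0, 3, 4} and M2 accepts in {A, C, E}. In every reachable pair the two components are either both accepting — (0, C), (3, A), (4, E) — or both non-accepting, so no string is accepted by exactly one of the machines: L(M1) \ L(M2) and L(M2) \ L(M1) are both empty.
Hence every string is accepted by M1 iff it is accepted by M2, and the two languages coincide.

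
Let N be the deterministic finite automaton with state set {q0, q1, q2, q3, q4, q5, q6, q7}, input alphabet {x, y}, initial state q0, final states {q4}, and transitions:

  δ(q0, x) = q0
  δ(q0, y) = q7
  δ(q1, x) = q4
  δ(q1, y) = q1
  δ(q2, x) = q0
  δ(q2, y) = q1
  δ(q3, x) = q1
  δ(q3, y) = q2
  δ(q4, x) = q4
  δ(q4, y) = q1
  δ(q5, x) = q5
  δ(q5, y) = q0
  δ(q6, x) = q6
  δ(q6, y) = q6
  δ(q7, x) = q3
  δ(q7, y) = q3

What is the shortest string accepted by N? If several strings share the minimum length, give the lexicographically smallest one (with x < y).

A breadth-first search from q0 reaches an accepting state first via the path q0 → q7 → q3 → q1 → q4 on input yxxx.
No string of length < 4 is accepted (BFS exhausts all shorter strings without reaching an accepting state), and yxxx is the lexicographically least accepting string of length 4.

yxxx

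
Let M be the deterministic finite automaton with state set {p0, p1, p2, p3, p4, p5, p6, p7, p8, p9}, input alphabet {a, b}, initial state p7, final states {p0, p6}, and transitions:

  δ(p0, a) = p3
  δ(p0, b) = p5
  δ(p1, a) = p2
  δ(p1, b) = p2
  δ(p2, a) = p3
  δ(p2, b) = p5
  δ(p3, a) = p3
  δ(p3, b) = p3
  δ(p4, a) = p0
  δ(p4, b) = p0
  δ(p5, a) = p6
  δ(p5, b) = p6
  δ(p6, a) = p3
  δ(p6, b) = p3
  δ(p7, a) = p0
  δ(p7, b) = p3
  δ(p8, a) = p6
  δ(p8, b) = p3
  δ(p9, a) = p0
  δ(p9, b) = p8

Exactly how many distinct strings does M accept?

The useful subgraph on states {p0, p5, p6, p7} is acyclic, so L(M) is finite; the longest accepting path visits 4 useful states, giving maximum string length 3.
Counting accepting paths from p7 by length: 1 of length 1, 2 of length 3. Total 3.

3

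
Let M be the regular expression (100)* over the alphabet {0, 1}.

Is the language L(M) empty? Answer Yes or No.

No

The empty string ε matches the expression, so it belongs to L(M).
Since L(M) contains at least one string, it is not empty.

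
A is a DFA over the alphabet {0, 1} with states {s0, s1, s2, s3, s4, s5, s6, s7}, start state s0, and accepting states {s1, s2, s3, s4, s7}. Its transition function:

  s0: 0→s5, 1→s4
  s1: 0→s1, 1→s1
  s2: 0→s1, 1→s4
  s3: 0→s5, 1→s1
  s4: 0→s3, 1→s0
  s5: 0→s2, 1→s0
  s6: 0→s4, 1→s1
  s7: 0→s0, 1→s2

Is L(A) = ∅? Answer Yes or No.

No

The string 1 is accepted: the run s0 → s4 ends in the accepting state s4.
Since at least one string is accepted, L(A) is not empty.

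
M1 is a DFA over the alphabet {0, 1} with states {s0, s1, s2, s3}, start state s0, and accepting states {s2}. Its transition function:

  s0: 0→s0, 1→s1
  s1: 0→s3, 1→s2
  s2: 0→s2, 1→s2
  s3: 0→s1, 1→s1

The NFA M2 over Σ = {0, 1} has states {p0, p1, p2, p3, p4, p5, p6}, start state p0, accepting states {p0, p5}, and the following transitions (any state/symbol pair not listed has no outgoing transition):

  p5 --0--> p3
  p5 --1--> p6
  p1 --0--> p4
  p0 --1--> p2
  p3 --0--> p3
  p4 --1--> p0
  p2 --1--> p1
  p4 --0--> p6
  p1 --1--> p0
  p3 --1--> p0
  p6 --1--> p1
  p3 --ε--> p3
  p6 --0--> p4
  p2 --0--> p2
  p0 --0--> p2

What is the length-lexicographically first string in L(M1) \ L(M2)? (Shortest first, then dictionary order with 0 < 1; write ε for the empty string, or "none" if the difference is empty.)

11

The string 11 is accepted by M1 but not by M2.
No shorter string lies in the difference, and 11 is the lexicographically first length-2 string in L(M1) \ L(M2).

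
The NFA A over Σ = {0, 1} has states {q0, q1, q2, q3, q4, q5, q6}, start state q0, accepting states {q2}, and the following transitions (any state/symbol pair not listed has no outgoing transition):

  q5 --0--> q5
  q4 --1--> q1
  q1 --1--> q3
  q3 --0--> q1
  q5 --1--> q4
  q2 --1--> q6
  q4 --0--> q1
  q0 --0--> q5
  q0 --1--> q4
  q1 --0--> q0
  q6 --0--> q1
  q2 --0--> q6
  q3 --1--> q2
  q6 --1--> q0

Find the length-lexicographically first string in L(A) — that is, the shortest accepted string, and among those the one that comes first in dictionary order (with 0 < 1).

A breadth-first search from q0 reaches an accepting state first via the path q0 → q4 → q1 → q3 → q2 on input 1011.
No string of length < 4 is accepted (BFS exhausts all shorter strings without reaching an accepting state), and 1011 is the lexicographically least accepting string of length 4.

1011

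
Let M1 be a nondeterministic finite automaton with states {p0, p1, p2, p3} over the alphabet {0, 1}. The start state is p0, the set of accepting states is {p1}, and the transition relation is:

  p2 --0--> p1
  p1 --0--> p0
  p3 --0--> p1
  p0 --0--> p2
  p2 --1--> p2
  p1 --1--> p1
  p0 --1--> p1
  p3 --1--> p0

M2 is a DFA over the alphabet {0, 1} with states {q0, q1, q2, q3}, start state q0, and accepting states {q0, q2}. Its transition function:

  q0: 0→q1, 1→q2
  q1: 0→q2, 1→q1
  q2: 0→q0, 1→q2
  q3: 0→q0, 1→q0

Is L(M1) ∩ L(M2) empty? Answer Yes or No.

No

The string 1 is accepted by both M1 and M2.
Hence L(M1) ∩ L(M2) ≠ ∅.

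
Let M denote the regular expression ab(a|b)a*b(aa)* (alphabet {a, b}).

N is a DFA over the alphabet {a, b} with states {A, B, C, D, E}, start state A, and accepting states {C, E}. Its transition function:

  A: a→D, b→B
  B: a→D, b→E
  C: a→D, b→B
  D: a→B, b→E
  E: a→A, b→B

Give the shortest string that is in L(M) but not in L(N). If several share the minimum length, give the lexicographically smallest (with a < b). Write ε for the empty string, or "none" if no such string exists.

abab

The string abab is accepted by M but not by N.
No shorter string lies in the difference, and abab is the lexicographically first length-4 string in L(M) \ L(N).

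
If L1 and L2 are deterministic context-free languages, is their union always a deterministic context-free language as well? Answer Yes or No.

No

{aⁿbⁿ : n≥0} and {aⁿb²ⁿ : n≥0} are each accepted by a deterministic PDA (push the a's; pop one per b, respectively one per two b's), but their union U is not. Suppose a DPDA M accepted U. Being deterministic, M has a single run on aⁿb²ⁿ, and since aⁿbⁿ ∈ U that run passes through an accepting configuration right after consuming the prefix aⁿbⁿ and then goes on to accept again after n more b's. Build an ordinary (nondeterministic) PDA M′ that simulates M on a's and b's and, at any moment when M is in an accepting state, may switch to a second mode in which it reads only c's, feeding each c to M as a b; M′ accepts when M does. Then M′ accepts aⁱbʲcᵏ (k≥1) exactly when both aⁱbʲ ∈ U and aⁱbʲ⁺ᵏ ∈ U, and checking the four cases (i=j or j=2i, combined with j+k=i or j+k=2i) leaves only i=j=k: so L(M′) ∩ a*b*c⁺ = {aⁿbⁿcⁿ : n≥1} would be context-free, which it is not (pumping lemma) — contradiction. (The union is an unambiguous CFL; it is determinism, not unambiguity, that fails.)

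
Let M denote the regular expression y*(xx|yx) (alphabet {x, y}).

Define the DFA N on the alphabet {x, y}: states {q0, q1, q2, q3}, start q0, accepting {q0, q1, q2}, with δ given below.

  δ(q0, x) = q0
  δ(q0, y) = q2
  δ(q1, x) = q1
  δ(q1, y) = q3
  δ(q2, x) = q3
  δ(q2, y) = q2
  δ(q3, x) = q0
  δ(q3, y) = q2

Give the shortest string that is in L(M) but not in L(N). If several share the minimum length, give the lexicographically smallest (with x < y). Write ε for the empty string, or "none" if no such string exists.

The string yx is accepted by M but not by N.
No shorter string lies in the difference, and yx is the lexicographically first length-2 string in L(M) \ L(N).

yx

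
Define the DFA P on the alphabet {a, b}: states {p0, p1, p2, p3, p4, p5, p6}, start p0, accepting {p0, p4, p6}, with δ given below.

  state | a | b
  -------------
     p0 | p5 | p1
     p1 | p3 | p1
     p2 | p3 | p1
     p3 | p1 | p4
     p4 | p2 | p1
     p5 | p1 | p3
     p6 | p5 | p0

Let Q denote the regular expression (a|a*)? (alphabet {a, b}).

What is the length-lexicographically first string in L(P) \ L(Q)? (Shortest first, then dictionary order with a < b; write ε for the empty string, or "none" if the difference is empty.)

The string abb is accepted by P but not by Q.
No shorter string lies in the difference, and abb is the lexicographically first length-3 string in L(P) \ L(Q).

abb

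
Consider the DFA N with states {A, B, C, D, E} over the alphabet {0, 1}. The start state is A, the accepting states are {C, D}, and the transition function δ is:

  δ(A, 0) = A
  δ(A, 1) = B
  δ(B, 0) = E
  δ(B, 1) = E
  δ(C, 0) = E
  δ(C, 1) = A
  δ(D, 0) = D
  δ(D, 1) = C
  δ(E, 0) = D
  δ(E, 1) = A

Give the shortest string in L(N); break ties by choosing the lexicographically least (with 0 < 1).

A breadth-first search from A reaches an accepting state first via the path A → B → E → D on input 100.
No string of length < 3 is accepted (BFS exhausts all shorter strings without reaching an accepting state), and 100 is the lexicographically least accepting string of length 3.

100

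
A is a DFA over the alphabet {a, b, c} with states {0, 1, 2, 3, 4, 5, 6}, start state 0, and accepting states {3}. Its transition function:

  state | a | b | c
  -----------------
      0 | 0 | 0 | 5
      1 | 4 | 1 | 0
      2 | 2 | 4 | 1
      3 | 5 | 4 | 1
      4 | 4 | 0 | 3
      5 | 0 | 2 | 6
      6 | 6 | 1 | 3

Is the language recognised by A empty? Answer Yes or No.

The string ccc is accepted: the run 0 → 5 → 6 → 3 ends in the accepting state 3.
Since at least one string is accepted, L(A) is not empty.

No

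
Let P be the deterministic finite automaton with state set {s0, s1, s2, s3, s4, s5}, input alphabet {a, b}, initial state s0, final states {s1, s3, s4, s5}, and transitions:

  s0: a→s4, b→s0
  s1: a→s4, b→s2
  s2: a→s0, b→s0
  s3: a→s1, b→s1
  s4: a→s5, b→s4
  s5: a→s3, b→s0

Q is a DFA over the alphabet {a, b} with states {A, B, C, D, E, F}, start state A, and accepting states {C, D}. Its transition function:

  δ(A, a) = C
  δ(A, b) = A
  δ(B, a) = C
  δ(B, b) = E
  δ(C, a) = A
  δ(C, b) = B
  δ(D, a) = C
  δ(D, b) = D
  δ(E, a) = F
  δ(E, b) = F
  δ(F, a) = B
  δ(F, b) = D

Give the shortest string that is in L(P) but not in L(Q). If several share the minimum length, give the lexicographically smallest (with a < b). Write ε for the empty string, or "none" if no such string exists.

The string aa is accepted by P but not by Q.
No shorter string lies in the difference, and aa is the lexicographically first length-2 string in L(P) \ L(Q).

aa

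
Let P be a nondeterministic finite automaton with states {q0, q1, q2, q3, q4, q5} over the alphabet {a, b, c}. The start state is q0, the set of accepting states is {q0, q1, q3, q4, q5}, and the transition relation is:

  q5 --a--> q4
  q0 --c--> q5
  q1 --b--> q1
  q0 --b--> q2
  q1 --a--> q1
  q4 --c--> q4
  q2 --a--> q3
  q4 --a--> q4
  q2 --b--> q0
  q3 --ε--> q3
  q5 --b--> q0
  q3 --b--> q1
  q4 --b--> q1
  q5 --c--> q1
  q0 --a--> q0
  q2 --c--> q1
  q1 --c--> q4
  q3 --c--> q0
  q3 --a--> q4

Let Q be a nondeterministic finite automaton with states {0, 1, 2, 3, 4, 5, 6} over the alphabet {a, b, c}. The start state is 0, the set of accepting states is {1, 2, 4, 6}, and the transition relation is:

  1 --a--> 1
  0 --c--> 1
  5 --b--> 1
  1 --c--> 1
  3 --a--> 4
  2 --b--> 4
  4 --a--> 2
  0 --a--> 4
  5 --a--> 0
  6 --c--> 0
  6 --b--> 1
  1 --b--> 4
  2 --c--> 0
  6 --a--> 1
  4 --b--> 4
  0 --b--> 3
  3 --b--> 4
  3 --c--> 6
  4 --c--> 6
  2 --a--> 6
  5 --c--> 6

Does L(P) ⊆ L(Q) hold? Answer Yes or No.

No

The empty string ε is in L(P) but not in L(Q).
So L(P) ⊄ L(Q).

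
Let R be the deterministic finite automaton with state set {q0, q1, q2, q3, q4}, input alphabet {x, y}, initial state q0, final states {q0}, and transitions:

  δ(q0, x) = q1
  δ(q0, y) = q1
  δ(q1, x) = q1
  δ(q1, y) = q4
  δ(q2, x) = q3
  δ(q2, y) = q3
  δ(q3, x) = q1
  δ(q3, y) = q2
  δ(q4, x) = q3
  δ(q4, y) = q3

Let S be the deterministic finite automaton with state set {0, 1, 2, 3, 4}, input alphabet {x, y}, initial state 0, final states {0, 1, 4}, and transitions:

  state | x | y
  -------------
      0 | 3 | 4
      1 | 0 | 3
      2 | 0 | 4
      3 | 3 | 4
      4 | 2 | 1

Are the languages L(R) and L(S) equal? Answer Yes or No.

No

The string y is accepted by S but rejected by R.
So L(R) ≠ L(S).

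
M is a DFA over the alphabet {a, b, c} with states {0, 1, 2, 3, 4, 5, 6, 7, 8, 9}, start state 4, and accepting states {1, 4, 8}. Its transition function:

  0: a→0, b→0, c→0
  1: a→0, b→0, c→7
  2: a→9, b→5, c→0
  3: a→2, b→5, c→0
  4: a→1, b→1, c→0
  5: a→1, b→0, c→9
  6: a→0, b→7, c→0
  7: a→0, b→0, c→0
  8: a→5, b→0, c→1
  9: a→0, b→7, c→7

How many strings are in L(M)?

The useful subgraph on states {1, 4} is acyclic, so L(M) is finite; the longest accepting path visits 2 useful states, giving maximum string length 1.
Counting accepting paths from 4 by length: 1 of length 0, 2 of length 1. Total 3.

3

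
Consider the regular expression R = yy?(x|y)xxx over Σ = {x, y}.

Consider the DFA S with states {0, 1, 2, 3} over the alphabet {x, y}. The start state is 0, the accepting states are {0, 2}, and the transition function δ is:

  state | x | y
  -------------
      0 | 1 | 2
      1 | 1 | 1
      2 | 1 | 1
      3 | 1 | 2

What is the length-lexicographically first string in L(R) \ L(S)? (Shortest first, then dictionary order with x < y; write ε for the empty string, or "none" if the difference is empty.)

yxxxx

The string yxxxx is accepted by R but not by S.
No shorter string lies in the difference, and yxxxx is the lexicographically first length-5 string in L(R) \ L(S).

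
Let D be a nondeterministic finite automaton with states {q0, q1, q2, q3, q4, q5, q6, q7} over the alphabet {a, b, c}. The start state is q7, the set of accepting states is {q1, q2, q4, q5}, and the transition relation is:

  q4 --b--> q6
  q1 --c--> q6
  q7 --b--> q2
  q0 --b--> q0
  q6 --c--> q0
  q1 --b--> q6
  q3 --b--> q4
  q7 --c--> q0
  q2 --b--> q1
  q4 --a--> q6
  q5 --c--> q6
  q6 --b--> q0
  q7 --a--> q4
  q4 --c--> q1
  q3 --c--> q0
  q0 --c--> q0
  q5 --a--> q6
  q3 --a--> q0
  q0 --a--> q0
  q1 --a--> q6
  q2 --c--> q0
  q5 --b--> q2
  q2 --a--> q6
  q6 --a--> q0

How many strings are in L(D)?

4

The useful subgraph on states {q1, q2, q4, q7} is acyclic, so L(D) is finite; the longest accepting path visits 3 useful states, giving maximum string length 2.
Counting accepting paths from q7 by length: 2 of length 1, 2 of length 2. Total 4.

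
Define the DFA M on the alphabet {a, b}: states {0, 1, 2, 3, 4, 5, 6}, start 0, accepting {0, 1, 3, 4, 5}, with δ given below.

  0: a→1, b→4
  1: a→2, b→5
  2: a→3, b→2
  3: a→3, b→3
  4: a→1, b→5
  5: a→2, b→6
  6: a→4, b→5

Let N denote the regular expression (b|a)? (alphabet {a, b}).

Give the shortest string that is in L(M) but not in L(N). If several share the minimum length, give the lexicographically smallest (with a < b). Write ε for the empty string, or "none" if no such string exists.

The string ab is accepted by M but not by N.
No shorter string lies in the difference, and ab is the lexicographically first length-2 string in L(M) \ L(N).

ab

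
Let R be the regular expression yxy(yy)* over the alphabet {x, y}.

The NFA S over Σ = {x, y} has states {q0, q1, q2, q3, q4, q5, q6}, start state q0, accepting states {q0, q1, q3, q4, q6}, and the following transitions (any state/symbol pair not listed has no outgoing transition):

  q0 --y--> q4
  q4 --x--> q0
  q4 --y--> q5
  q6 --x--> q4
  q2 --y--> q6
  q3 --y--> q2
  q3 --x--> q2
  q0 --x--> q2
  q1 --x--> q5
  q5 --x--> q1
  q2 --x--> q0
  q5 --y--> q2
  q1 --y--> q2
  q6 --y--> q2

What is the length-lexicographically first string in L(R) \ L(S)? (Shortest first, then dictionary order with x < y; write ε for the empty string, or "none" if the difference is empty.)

The string yxyyy is accepted by R but not by S.
No shorter string lies in the difference, and yxyyy is the lexicographically first length-5 string in L(R) \ L(S).

yxyyy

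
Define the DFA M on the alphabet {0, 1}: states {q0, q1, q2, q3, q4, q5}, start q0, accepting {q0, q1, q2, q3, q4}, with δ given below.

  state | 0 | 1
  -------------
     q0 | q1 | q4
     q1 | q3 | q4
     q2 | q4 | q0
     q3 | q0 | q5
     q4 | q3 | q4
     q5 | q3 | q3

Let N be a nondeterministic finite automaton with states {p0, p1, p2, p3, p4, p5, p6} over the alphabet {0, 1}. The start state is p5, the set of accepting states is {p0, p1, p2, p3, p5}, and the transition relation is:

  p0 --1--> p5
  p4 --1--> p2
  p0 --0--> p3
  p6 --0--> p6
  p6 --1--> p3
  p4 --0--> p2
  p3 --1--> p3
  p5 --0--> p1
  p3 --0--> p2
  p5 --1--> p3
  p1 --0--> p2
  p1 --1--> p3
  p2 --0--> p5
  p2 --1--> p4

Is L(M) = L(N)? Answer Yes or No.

Yes

Exploring the product automaton M × N from the start pair (q0, p5), following both machines on each input symbol, reaches 5 state pairs: (q0, p5), (q1, p1), (q4, p3), (q3, p2), (q5, p4).
M accepts in {q0, q1, q2, q3, q4} and N accepts in {p0, p1, p2, p3, p5}. In every reachable pair the two components are either both accepting — (q0, p5), (q1, p1), (q4, p3), (q3, p2) — or both non-accepting, so no string is accepted by exactly one of the machines: L(M) \ L(N) and L(N) \ L(M) are both empty.
Hence every string is accepted by M iff it is accepted by N, and the two languages coincide.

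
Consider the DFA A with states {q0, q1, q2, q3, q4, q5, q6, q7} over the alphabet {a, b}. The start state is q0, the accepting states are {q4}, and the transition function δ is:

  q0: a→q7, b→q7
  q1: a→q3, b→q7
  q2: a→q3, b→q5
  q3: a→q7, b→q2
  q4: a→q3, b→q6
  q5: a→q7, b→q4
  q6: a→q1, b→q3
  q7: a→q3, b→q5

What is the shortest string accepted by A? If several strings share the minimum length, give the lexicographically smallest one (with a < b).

A breadth-first search from q0 reaches an accepting state first via the path q0 → q7 → q5 → q4 on input abb.
No string of length < 3 is accepted (BFS exhausts all shorter strings without reaching an accepting state), and abb is the lexicographically least accepting string of length 3.

abb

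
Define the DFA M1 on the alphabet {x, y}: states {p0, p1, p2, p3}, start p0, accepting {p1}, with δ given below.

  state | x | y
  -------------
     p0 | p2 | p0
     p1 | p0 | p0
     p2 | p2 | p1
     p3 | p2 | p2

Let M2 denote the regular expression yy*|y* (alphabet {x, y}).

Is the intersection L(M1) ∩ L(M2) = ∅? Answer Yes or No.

Converting the expression M2 to a DFA (subset construction, then merging equivalent states) gives the minimal DFA with states {r0, r1}, start state r0, accepting states {r0} and transitions r0: x→r1, y→r0; r1: x→r1, y→r1.
Exploring the product automaton M1 × M2 from the start pair (p0, r0), following both machines on each input symbol, reaches 4 state pairs: (p0, r0), (p2, r1), (p1, r1), (p0, r1).
M1 accepts in {p1} and M2 accepts in {r0}; no reachable pair has both components accepting, so no string drives both machines to acceptance simultaneously and L(M1) ∩ L(M2) = ∅.
So no string is accepted by both, and the intersection is empty.

Yes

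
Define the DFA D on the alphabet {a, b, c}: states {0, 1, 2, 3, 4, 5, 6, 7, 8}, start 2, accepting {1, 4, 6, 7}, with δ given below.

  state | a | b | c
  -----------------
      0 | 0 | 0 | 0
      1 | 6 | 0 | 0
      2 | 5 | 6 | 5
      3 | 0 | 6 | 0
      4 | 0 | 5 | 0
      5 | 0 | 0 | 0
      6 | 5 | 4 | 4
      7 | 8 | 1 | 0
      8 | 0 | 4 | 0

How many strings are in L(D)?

The useful subgraph on states {2, 4, 6} is acyclic, so L(D) is finite; the longest accepting path visits 3 useful states, giving maximum string length 2.
Counting accepting paths from 2 by length: 1 of length 1, 2 of length 2. Total 3.

3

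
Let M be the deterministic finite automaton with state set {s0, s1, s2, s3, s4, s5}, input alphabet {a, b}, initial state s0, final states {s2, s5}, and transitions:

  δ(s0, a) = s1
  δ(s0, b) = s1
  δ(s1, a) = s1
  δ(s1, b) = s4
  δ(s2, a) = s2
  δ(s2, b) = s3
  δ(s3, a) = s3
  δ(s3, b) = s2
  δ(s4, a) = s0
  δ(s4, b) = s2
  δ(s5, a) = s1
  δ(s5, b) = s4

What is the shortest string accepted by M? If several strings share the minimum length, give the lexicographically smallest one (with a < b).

abb

A breadth-first search from s0 reaches an accepting state first via the path s0 → s1 → s4 → s2 on input abb.
No string of length < 3 is accepted (BFS exhausts all shorter strings without reaching an accepting state), and abb is the lexicographically least accepting string of length 3.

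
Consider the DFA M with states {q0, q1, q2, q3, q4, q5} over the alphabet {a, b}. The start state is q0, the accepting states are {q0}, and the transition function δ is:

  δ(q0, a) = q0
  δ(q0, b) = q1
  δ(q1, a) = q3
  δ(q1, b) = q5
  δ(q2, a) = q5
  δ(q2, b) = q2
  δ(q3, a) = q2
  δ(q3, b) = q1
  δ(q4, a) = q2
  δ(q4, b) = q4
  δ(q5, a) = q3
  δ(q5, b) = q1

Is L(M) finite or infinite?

State q0 is reachable from the start and can reach an accepting state, and it lies on the cycle q0 → q0.
Traversing that cycle any number of times yields accepted strings of unbounded length, so the language is infinite.

infinite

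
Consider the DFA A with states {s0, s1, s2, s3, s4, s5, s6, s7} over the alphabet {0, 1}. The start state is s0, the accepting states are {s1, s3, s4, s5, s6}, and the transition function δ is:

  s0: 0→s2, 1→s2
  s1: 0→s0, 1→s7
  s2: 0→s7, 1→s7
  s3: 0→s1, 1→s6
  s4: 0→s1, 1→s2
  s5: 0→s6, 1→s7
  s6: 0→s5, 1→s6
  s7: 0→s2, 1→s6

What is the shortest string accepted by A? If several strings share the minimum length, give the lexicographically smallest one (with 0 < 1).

001

A breadth-first search from s0 reaches an accepting state first via the path s0 → s2 → s7 → s6 on input 001.
No string of length < 3 is accepted (BFS exhausts all shorter strings without reaching an accepting state), and 001 is the lexicographically least accepting string of length 3.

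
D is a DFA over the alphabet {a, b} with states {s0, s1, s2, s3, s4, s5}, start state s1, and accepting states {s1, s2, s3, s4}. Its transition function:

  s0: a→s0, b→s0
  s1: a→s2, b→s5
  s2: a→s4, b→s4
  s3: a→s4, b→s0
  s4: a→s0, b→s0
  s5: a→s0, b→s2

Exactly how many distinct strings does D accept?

7

The useful subgraph on states {s1, s2, s4, s5} is acyclic, so L(D) is finite; the longest accepting path visits 4 useful states, giving maximum string length 3.
Counting accepting paths from s1 by length: 1 of length 0, 1 of length 1, 3 of length 2, 2 of length 3. Total 7.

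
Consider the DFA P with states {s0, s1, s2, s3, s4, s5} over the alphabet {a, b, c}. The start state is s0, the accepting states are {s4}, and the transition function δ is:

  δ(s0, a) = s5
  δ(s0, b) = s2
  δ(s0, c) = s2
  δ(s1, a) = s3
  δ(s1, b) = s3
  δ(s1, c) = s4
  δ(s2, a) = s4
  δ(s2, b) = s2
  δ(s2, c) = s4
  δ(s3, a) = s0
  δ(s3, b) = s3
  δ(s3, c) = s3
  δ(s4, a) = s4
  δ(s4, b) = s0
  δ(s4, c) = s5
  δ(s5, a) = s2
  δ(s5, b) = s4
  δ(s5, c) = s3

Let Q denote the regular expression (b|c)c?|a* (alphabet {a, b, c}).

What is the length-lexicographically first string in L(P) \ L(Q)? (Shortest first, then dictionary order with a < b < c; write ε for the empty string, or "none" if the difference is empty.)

ab

The string ab is accepted by P but not by Q.
No shorter string lies in the difference, and ab is the lexicographically first length-2 string in L(P) \ L(Q).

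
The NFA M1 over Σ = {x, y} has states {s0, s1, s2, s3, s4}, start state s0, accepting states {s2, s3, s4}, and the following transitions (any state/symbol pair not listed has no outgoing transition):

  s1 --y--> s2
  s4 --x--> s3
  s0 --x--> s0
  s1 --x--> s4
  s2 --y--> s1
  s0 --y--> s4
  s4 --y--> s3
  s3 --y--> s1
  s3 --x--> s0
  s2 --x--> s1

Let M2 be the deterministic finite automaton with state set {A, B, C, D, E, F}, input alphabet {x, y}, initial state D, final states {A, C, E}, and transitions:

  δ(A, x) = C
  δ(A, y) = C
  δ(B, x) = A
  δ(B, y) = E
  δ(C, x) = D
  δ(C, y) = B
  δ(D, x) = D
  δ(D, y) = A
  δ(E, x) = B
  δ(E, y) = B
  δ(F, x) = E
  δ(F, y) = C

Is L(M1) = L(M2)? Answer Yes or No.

Yes

Exploring the product automaton M1 × M2 from the start pair (s0, D), following both machines on each input symbol, reaches 5 state pairs: (s0, D), (s4, A), (s3, C), (s1, B), (s2, E).
M1 accepts in {s2, s3, s4} and M2 accepts in {A, C, E}. In every reachable pair the two components are either both accepting — (s4, A), (s3, C), (s2, E) — or both non-accepting, so no string is accepted by exactly one of the machines: L(M1) \ L(M2) and L(M2) \ L(M1) are both empty.
Hence every string is accepted by M1 iff it is accepted by M2, and the two languages coincide.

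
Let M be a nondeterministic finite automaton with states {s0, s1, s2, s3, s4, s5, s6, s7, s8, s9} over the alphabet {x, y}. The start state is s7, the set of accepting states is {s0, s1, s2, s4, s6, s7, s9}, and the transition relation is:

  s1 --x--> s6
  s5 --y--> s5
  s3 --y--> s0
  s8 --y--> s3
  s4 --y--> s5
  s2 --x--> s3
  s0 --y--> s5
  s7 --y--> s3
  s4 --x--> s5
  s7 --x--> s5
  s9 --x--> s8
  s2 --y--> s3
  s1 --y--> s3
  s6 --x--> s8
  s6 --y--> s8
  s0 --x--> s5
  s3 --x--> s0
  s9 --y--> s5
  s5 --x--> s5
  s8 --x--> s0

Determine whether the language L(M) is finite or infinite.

finite

The useful states (reachable from s7 and able to reach an accepting state) are {s0, s3, s7}.
Restricted to these states the transition graph has no cycle, so every accepting path has bounded length and L is finite.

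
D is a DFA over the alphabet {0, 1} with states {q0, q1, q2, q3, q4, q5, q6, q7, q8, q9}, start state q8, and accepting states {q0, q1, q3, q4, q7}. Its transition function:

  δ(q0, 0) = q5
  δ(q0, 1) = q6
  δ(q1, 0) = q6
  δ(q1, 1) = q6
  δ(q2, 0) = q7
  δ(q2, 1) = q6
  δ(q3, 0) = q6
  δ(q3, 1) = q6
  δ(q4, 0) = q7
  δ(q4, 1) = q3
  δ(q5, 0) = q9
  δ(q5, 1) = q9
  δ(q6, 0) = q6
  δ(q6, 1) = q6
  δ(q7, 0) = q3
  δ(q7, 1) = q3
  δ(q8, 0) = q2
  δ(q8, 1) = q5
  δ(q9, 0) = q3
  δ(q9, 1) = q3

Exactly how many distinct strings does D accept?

The useful subgraph on states {q2, q3, q5, q7, q8, q9} is acyclic, so L(D) is finite; the longest accepting path visits 4 useful states, giving maximum string length 3.
Counting accepting paths from q8 by length: 1 of length 2, 6 of length 3. Total 7.

7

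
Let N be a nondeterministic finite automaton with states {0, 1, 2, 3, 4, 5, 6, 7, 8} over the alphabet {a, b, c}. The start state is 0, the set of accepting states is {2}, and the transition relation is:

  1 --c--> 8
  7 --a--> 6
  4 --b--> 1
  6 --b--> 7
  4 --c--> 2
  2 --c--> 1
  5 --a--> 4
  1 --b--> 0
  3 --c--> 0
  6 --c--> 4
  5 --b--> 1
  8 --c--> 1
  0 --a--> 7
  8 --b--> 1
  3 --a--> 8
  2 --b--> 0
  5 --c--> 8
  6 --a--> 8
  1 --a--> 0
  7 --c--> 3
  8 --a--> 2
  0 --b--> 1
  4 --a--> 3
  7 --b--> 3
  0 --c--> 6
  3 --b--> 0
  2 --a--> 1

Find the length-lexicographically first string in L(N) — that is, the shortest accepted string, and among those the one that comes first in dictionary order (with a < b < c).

bca

A breadth-first search from 0 reaches an accepting state first via the path 0 → 1 → 8 → 2 on input bca.
No string of length < 3 is accepted (BFS exhausts all shorter strings without reaching an accepting state), and bca is the lexicographically least accepting string of length 3.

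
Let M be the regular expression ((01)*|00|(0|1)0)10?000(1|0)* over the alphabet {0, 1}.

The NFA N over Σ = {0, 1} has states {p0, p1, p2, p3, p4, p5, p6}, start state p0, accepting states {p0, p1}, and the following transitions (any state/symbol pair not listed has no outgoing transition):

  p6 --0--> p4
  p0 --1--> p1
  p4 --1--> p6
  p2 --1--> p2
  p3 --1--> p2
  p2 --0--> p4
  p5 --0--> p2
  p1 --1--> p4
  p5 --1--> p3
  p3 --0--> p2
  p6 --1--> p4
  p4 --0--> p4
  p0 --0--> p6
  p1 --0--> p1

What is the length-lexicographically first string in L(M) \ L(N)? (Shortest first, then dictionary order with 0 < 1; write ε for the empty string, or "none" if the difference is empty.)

The string 10001 is accepted by M but not by N.
No shorter string lies in the difference, and 10001 is the lexicographically first length-5 string in L(M) \ L(N).

10001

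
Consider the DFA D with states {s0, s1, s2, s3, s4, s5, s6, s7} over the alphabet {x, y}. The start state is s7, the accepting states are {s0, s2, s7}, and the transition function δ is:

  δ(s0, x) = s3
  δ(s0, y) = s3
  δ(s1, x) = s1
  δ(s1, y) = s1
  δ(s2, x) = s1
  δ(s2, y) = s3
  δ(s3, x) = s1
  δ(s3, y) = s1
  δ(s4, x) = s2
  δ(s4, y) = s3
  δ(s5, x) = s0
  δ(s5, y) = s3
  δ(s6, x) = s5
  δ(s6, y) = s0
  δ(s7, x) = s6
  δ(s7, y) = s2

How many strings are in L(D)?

4

The useful subgraph on states {s0, s2, s5, s6, s7} is acyclic, so L(D) is finite; the longest accepting path visits 4 useful states, giving maximum string length 3.
Counting accepting paths from s7 by length: 1 of length 0, 1 of length 1, 1 of length 2, 1 of length 3. Total 4.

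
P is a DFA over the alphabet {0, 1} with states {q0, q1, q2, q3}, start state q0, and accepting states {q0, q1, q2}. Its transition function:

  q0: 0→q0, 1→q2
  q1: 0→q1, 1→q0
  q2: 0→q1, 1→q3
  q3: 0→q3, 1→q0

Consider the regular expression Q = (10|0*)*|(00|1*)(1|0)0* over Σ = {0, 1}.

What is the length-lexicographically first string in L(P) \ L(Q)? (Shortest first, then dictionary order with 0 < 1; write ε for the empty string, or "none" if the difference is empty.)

The string 01 is accepted by P but not by Q.
No shorter string lies in the difference, and 01 is the lexicographically first length-2 string in L(P) \ L(Q).

01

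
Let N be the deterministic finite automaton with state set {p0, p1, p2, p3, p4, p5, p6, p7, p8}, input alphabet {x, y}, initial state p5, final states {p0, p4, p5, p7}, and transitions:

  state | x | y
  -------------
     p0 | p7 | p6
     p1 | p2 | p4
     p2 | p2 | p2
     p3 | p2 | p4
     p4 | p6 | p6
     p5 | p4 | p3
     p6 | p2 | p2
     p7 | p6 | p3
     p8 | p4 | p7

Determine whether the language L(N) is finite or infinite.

The useful states (reachable from p5 and able to reach an accepting state) are {p3, p4, p5}.
Restricted to these states the transition graph has no cycle, so every accepting path has bounded length and L is finite.

finite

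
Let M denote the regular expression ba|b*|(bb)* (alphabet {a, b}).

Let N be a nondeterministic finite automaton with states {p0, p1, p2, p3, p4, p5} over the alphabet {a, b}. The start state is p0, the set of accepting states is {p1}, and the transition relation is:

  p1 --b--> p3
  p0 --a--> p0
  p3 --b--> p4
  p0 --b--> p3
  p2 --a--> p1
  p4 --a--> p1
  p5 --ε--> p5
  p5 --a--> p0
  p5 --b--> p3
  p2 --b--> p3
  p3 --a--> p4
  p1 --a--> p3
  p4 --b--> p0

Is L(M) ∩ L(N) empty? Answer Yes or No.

Yes

Converting the expression M to a DFA (subset construction, then merging equivalent states) gives the minimal DFA with states {m0, m1, m2, m3, m4}, start state m0, accepting states {m0, m2, m3, m4} and transitions m0: a→m1, b→m2; m1: a→m1, b→m1; m2: a→m3, b→m4; m3: a→m1, b→m1; m4: a→m1, b→m4.
Exploring the product automaton M × N from the start pair (m0, p0), following both machines on each input symbol, reaches 10 state pairs: (m0, p0), (m1, p0), (m2, p3), (m1, p3), (m3, p4), (m4, p4), (m1, p4), (m1, p1), (m4, p0), (m4, p3).
M accepts in {m0, m2, m3, m4} and N accepts in {p1}; no reachable pair has both components accepting, so no string drives both machines to acceptance simultaneously and L(M) ∩ L(N) = ∅.
So no string is accepted by both, and the intersection is empty.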